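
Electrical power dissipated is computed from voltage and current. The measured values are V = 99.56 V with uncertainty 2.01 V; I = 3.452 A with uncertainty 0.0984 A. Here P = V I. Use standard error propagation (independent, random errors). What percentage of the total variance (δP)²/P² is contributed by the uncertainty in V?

(δP/P)² = (1·δV/V)² + (1·δI/I)²
  V term: (1×0.0202)² = 0.000408
  I term: (1×0.0285)² = 0.000813
Total = 0.00122. Share from V = 0.000408/0.00122 = 0.334.

33.4%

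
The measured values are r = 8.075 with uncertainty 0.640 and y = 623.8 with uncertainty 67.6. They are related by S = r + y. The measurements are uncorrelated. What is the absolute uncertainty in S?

For a sum/difference, combine absolute errors in quadrature:
  (δr)² = 0.410;  (δy)² = 4570
δS = √(4570) = 67.6

67.6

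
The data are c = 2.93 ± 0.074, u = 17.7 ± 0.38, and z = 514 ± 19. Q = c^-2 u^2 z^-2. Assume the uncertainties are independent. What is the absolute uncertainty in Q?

Since Q is a product/quotient, work with relative uncertainties:
  (-2·δc/c)² = (-2×0.0253)² = 0.00255;  (2·δu/u)² = (2×0.0215)² = 0.00184;  (-2·δz/z)² = (-2×0.0370)² = 0.00547
δQ/Q = √(0.00986) = 0.0993
Q = 0.000138, so δQ = 0.0993 × 0.000138 = 1.37e-05.

1.37e-05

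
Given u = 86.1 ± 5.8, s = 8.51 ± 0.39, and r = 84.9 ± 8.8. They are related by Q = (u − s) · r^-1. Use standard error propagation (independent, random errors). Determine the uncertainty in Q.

0.117

Let w = u − s = 77.6. δw = √(δu² + δs²) = √(33.6 + 0.152) = 5.81, so δw/w = 0.0749.
Q is then a monomial in w, r:
δQ/Q = √((δw/w)² + (-1·δr/r)²) = √(0.00561 + 0.0107) = 0.128
Q = 0.914, so δQ = 0.128 × 0.914 = 0.117.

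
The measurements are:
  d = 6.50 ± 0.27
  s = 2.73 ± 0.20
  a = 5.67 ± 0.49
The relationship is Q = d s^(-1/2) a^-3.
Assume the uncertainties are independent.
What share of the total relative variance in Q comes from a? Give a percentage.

95.6%

(δQ/Q)² = (1·δd/d)² + (−½·δs/s)² + (-3·δa/a)²
  d term: (1×0.0415)² = 0.00173
  s term: (-0.5×0.0733)² = 0.00134
  a term: (-3×0.0864)² = 0.0672
Total = 0.0703. Share from a = 0.0672/0.0703 = 0.956.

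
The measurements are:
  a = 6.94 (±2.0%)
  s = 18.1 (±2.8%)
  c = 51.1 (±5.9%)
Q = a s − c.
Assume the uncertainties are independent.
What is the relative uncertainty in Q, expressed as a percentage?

Let p = a·s = 126. δp/p = √((1·δa/a)² + (1·δs/s)²) = √(0.000400 + 0.000784) = 0.0344, so δp = 4.32.
Q = p − c: δQ = √(δp² + δc²) = √(18.7 + 9.09) = 5.27
Q = 74.5, so δQ/Q = 5.27/74.5 = 0.0707.

7.07%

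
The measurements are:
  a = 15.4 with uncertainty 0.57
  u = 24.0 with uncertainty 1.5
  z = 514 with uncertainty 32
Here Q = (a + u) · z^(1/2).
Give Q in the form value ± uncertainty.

893 ± 45.8

Let w = a + u = 39.4. δw = √(δa² + δu²) = √(0.325 + 2.25) = 1.60, so δw/w = 0.0407.
Q is then a monomial in w, z:
δQ/Q = √((δw/w)² + (½·δz/z)²) = √(0.00166 + 0.000969) = 0.0513
Q = 893, so δQ = 0.0513 × 893 = 45.8.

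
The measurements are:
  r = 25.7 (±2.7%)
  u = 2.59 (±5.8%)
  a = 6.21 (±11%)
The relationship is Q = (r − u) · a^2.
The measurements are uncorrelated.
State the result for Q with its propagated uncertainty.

891 ± 198

Let w = r − u = 23.1. δw = √(δr² + δu²) = √(0.481 + 0.0226) = 0.710, so δw/w = 0.0307.
Q is then a monomial in w, a:
δQ/Q = √((δw/w)² + (2·δa/a)²) = √(0.000944 + 0.0484) = 0.222
Q = 891, so δQ = 0.222 × 891 = 198.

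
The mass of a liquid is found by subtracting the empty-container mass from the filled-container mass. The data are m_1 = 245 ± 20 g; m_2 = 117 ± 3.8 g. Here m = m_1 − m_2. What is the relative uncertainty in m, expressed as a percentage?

15.9%

Absolute uncertainties add in quadrature for a linear combination:
  (δm_1)² = 400;  (δm_2)² = 14.4
δm = √(414) = 20.4 g
m = 128 g, so δm/m = 20.4/128 = 0.159.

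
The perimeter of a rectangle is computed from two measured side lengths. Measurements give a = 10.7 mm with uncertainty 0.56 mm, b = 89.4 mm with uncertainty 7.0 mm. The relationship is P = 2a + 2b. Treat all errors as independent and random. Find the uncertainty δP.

14.0 mm

P is a linear combination, so absolute uncertainties add in quadrature:
  (2·δa)² = 1.25;  (2·δb)² = 196
δP = √(197) = 14.0 mm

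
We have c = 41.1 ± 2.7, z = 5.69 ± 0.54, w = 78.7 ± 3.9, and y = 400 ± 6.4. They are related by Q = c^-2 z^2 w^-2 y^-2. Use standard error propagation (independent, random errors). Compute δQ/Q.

0.253

Since Q is a product/quotient, work with relative uncertainties:
  (-2·δc/c)² = (-2×0.0657)² = 0.0173;  (2·δz/z)² = (2×0.0949)² = 0.0360;  (-2·δw/w)² = (-2×0.0496)² = 0.00982;  (-2·δy/y)² = (-2×0.0160)² = 0.00102
δQ/Q = √(0.0641) = 0.253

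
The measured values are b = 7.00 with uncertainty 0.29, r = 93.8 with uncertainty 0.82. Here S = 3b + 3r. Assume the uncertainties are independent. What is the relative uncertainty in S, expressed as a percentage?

0.863%

Each term contributes (cᵢ δxᵢ)² to (δS)²:
  (3·δb)² = 0.757;  (3·δr)² = 6.05
δS = √(6.81) = 2.61
S = 302, so δS/S = 2.61/302 = 0.00863.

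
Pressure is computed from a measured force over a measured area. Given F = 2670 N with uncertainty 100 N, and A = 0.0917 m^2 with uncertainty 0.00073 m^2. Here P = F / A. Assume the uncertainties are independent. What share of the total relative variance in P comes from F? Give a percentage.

95.7%

(δP/P)² = (1·δF/F)² + (-1·δA/A)²
  F term: (1×0.0375)² = 0.00140
  A term: (-1×0.00796)² = 6.34e-05
Total = 0.00147. Share from F = 0.00140/0.00147 = 0.957.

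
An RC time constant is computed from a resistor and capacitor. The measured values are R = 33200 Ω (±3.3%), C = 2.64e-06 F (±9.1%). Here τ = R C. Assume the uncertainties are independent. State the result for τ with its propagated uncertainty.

0.0876 ± 0.00848 s

Products/powers → add relative errors in quadrature, weighted by exponent:
  (1·δR/R)² = (1×0.0330)² = 0.00109;  (1·δC/C)² = (1×0.0910)² = 0.00828
δτ/τ = √(0.00937) = 0.0968
τ = 0.0876 s, so δτ = 0.0968 × 0.0876 = 0.00848 s.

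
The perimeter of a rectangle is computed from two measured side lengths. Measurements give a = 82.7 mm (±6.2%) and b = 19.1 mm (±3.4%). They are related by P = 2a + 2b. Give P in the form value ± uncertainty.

Each term contributes (cᵢ δxᵢ)² to (δP)²:
  (2·δa)² = 105;  (2·δb)² = 1.69
δP = √(107) = 10.3 mm
P = 204 mm.

204 ± 10.3 mm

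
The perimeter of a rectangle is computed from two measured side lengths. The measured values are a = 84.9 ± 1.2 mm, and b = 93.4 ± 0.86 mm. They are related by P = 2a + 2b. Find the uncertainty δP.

Absolute uncertainties add in quadrature for a linear combination:
  (2·δa)² = 5.76;  (2·δb)² = 2.96
δP = √(8.72) = 2.95 mm

2.95 mm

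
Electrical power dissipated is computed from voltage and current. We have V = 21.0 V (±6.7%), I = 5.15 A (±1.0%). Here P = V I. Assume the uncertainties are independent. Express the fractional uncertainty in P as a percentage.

For a monomial P ∝ V, I, fractional errors add in quadrature:
  (1·δV/V)² = (1×0.0670)² = 0.00449;  (1·δI/I)² = (1×0.0100)² = 0.000100
δP/P = √(0.00459) = 0.0677

6.77%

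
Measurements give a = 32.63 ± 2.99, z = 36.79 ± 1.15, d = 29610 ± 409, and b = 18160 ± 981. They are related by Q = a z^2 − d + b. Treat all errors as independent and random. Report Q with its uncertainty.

Let p = a·z^2 = 44160. δp/p = √((1·δa/a)² + (2·δz/z)²) = √(0.00840 + 0.00391) = 0.111, so δp = 4900.
Q = p − d + b: δQ = √(δp² + δd² + δb²) = √(2.4e+07 + 1.67e+05 + 9.62e+05) = 5010
Q = 32710.

32710 ± 5010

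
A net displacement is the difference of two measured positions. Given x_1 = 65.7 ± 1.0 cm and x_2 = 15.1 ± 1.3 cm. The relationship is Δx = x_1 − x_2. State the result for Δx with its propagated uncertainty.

50.6 ± 1.64 cm

For a sum/difference, combine absolute errors in quadrature:
  (δx_1)² = 1.00;  (δx_2)² = 1.69
δΔx = √(2.69) = 1.64 cm
Δx = 50.6 cm.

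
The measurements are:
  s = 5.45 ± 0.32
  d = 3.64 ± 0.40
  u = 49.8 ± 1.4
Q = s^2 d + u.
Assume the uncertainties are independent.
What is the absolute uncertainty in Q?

Let p = s^2·d = 108. δp/p = √((2·δs/s)² + (1·δd/d)²) = √(0.0138 + 0.0121) = 0.161, so δp = 17.4.
Q = p + u: δQ = √(δp² + δu²) = √(302 + 1.96) = 17.4

17.4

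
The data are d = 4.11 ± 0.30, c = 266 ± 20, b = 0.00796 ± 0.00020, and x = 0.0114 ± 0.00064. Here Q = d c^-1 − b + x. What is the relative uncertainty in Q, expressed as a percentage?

Let p = d·c^-1 = 0.0155. δp/p = √((1·δd/d)² + (-1·δc/c)²) = √(0.00533 + 0.00565) = 0.105, so δp = 0.00162.
Q = p − b + x: δQ = √(δp² + δb² + δx²) = √(2.62e-06 + 4e-08 + 4.1e-07) = 0.00175
Q = 0.0189, so δQ/Q = 0.00175/0.0189 = 0.0928.

9.28%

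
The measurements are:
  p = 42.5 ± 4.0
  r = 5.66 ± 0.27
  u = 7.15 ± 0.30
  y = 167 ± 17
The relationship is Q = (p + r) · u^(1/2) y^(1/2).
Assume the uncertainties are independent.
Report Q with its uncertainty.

1660 ± 166

Let w = p + r = 48.2. δw = √(δp² + δr²) = √(16.0 + 0.0729) = 4.01, so δw/w = 0.0832.
Q is then a monomial in w, u, y:
δQ/Q = √((δw/w)² + (½·δu/u)² + (½·δy/y)²) = √(0.00693 + 0.000440 + 0.00259) = 0.0998
Q = 1660, so δQ = 0.0998 × 1660 = 166.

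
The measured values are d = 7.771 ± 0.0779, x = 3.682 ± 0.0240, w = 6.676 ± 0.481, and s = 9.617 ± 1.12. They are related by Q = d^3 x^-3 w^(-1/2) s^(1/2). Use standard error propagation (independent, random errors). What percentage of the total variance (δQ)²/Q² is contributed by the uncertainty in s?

(δQ/Q)² = (3·δd/d)² + (-3·δx/x)² + (−½·δw/w)² + (½·δs/s)²
  d term: (3×0.0100)² = 0.000904
  x term: (-3×0.00652)² = 0.000382
  w term: (-0.5×0.0720)² = 0.00130
  s term: (0.5×0.116)² = 0.00339
Total = 0.00598. Share from s = 0.00339/0.00598 = 0.567.

56.7%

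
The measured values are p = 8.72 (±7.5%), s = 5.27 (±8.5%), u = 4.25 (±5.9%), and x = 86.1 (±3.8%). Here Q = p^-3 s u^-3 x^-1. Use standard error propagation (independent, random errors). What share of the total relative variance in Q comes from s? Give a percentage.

(δQ/Q)² = (-3·δp/p)² + (1·δs/s)² + (-3·δu/u)² + (-1·δx/x)²
  p term: (-3×0.0750)² = 0.0506
  s term: (1×0.0850)² = 0.00723
  u term: (-3×0.0590)² = 0.0313
  x term: (-1×0.0380)² = 0.00144
Total = 0.0906. Share from s = 0.00723/0.0906 = 0.0797.

7.97%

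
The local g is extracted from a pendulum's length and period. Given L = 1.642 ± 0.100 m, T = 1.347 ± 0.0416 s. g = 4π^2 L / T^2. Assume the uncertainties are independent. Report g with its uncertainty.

35.73 ± 3.10 m/s^2

g is a product of powers, so relative uncertainties combine in quadrature:
  (1·δL/L)² = (1×0.0609)² = 0.00371;  (-2·δT/T)² = (-2×0.0309)² = 0.00382
δg/g = √(0.00752) = 0.0867
g = 35.73 m/s^2, so δg = 0.0867 × 35.73 = 3.10 m/s^2.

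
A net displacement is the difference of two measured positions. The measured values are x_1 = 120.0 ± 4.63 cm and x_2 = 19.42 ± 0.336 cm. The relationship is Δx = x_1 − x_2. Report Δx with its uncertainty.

100.6 ± 4.64 cm

Sums and differences: (δΔx)² = Σ (cᵢ δxᵢ)².
  (δx_1)² = 21.4;  (δx_2)² = 0.113
δΔx = √(21.5) = 4.64 cm
Δx = 100.6 cm.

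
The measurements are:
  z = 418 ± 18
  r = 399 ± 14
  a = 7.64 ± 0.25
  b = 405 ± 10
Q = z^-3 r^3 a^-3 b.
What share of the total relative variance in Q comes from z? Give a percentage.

(δQ/Q)² = (-3·δz/z)² + (3·δr/r)² + (-3·δa/a)² + (1·δb/b)²
  z term: (-3×0.0431)² = 0.0167
  r term: (3×0.0351)² = 0.0111
  a term: (-3×0.0327)² = 0.00964
  b term: (1×0.0247)² = 0.000610
Total = 0.0380. Share from z = 0.0167/0.0380 = 0.439.

43.9%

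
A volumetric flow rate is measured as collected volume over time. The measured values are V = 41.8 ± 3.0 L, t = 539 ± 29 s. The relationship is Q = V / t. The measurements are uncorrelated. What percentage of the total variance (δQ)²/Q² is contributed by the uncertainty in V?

64.0%

(δQ/Q)² = (1·δV/V)² + (-1·δt/t)²
  V term: (1×0.0718)² = 0.00515
  t term: (-1×0.0538)² = 0.00289
Total = 0.00805. Share from V = 0.00515/0.00805 = 0.640.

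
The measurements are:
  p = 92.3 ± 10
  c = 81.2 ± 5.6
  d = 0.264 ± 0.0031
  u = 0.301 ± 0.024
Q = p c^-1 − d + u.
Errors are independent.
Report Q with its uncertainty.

Let w = p·c^-1 = 1.14. δw/w = √((1·δp/p)² + (-1·δc/c)²) = √(0.0117 + 0.00476) = 0.128, so δw = 0.146.
Q = w − d + u: δQ = √(δw² + δd² + δu²) = √(0.0213 + 9.61e-06 + 0.000576) = 0.148
Q = 1.17.

1.17 ± 0.148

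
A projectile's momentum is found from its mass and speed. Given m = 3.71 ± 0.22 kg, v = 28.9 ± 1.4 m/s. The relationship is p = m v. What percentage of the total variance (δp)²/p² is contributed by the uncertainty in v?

40.0%

(δp/p)² = (1·δm/m)² + (1·δv/v)²
  m term: (1×0.0593)² = 0.00352
  v term: (1×0.0484)² = 0.00235
Total = 0.00586. Share from v = 0.00235/0.00586 = 0.400.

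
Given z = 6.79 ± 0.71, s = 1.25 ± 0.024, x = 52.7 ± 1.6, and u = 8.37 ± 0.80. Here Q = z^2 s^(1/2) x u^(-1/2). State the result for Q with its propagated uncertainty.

939 ± 204

Q is a product of powers, so relative uncertainties combine in quadrature:
  (2·δz/z)² = (2×0.105)² = 0.0437;  (½·δs/s)² = (0.5×0.0192)² = 9.22e-05;  (1·δx/x)² = (1×0.0304)² = 0.000922;  (−½·δu/u)² = (-0.5×0.0956)² = 0.00228
δQ/Q = √(0.0470) = 0.217
Q = 939, so δQ = 0.217 × 939 = 204.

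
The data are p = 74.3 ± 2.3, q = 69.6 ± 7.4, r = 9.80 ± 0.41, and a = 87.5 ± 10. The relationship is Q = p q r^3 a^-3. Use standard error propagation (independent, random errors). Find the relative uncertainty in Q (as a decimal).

0.382

Each factor contributes (exponent × relative error)² to (δQ/Q)²:
  (1·δp/p)² = (1×0.0310)² = 0.000958;  (1·δq/q)² = (1×0.106)² = 0.0113;  (3·δr/r)² = (3×0.0418)² = 0.0158;  (-3·δa/a)² = (-3×0.114)² = 0.118
δQ/Q = √(0.146) = 0.382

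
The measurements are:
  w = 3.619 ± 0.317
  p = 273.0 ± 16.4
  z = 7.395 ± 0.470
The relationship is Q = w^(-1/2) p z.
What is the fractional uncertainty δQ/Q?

For a monomial Q ∝ w^(-1/2), p, z, fractional errors add in quadrature:
  (−½·δw/w)² = (-0.5×0.0876)² = 0.00192;  (1·δp/p)² = (1×0.0601)² = 0.00361;  (1·δz/z)² = (1×0.0636)² = 0.00404
δQ/Q = √(0.00957) = 0.0978

0.0978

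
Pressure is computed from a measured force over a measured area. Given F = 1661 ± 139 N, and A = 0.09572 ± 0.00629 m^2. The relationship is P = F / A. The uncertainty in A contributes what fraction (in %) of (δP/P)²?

(δP/P)² = (1·δF/F)² + (-1·δA/A)²
  F term: (1×0.0837)² = 0.00700
  A term: (-1×0.0657)² = 0.00432
Total = 0.0113. Share from A = 0.00432/0.0113 = 0.381.

38.1%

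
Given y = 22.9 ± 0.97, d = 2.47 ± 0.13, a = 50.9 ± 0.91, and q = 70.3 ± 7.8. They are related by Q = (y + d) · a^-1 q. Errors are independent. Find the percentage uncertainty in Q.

11.9%

Let u = y + d = 25.4. δu = √(δy² + δd²) = √(0.941 + 0.0169) = 0.979, so δu/u = 0.0386.
Q is then a monomial in u, a, q:
δQ/Q = √((δu/u)² + (-1·δa/a)² + (1·δq/q)²) = √(0.00149 + 0.000320 + 0.0123) = 0.119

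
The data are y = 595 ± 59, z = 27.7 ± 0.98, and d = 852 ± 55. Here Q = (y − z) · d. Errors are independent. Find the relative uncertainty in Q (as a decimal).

0.122

Let u = y − z = 567. δu = √(δy² + δz²) = √(3480 + 0.960) = 59.0, so δu/u = 0.104.
Q is then a monomial in u, d:
δQ/Q = √((δu/u)² + (1·δd/d)²) = √(0.0108 + 0.00417) = 0.122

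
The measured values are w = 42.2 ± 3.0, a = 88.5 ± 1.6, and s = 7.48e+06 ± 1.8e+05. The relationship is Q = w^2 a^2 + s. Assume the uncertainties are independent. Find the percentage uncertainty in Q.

9.59%

Let p = w^2·a^2 = 1.39e+07. δp/p = √((2·δw/w)² + (2·δa/a)²) = √(0.0202 + 0.00131) = 0.147, so δp = 2.05e+06.
Q = p + s: δQ = √(δp² + δs²) = √(4.19e+12 + 3.24e+10) = 2.05e+06
Q = 2.14e+07, so δQ/Q = 2.05e+06/2.14e+07 = 0.0959.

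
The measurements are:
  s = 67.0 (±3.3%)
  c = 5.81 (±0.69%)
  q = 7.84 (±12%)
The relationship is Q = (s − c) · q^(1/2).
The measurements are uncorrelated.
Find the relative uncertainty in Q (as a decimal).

0.0700

Let u = s − c = 61.2. δu = √(δs² + δc²) = √(4.89 + 0.00161) = 2.21, so δu/u = 0.0361.
Q is then a monomial in u, q:
δQ/Q = √((δu/u)² + (½·δq/q)²) = √(0.00131 + 0.00360) = 0.0700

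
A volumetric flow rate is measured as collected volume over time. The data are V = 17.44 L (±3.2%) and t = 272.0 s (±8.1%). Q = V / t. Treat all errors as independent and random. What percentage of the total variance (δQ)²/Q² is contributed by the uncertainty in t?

86.5%

(δQ/Q)² = (1·δV/V)² + (-1·δt/t)²
  V term: (1×0.0320)² = 0.00102
  t term: (-1×0.0810)² = 0.00656
Total = 0.00758. Share from t = 0.00656/0.00758 = 0.865.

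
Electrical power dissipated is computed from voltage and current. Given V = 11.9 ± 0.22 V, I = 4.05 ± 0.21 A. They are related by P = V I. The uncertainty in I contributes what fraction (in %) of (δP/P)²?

(δP/P)² = (1·δV/V)² + (1·δI/I)²
  V term: (1×0.0185)² = 0.000342
  I term: (1×0.0519)² = 0.00269
Total = 0.00303. Share from I = 0.00269/0.00303 = 0.887.

88.7%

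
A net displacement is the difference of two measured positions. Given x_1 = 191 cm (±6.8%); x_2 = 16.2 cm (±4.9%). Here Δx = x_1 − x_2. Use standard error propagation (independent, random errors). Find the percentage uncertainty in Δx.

For a sum/difference, combine absolute errors in quadrature:
  (δx_1)² = 169;  (δx_2)² = 0.630
δΔx = √(169) = 13.0 cm
Δx = 175 cm, so δΔx/Δx = 13.0/175 = 0.0744.

7.44%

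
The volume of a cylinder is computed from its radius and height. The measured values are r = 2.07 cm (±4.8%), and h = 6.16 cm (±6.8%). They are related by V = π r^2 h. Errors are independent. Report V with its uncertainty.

V is a product of powers, so relative uncertainties combine in quadrature:
  (2·δr/r)² = (2×0.0480)² = 0.00922;  (1·δh/h)² = (1×0.0680)² = 0.00462
δV/V = √(0.0138) = 0.118
V = 82.9 cm^3, so δV = 0.118 × 82.9 = 9.76 cm^3.

82.9 ± 9.76 cm^3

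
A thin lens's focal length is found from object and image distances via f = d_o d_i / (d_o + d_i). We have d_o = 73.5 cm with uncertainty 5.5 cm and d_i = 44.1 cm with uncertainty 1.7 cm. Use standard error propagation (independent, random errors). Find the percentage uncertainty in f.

3.70%

∂f/∂d_o = (d_i/(d_o+d_i))² = 0.141;  ∂f/∂d_i = (d_o/(d_o+d_i))² = 0.391
δf = √((∂f/∂d_o · δd_o)² + (∂f/∂d_i · δd_i)²) = √(0.598 + 0.441) = 1.02 cm
f = 27.6 cm, so δf/f = 1.02/27.6 = 0.0370.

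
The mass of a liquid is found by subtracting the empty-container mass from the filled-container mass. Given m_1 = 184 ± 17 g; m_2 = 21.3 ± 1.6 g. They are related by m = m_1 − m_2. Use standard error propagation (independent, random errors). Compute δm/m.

For a sum/difference, combine absolute errors in quadrature:
  (δm_1)² = 289;  (δm_2)² = 2.56
δm = √(292) = 17.1 g
m = 163 g, so δm/m = 17.1/163 = 0.105.

0.105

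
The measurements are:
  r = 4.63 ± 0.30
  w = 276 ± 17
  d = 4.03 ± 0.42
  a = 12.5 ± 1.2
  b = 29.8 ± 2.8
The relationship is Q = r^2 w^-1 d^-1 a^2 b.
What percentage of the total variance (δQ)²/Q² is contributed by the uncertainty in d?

(δQ/Q)² = (2·δr/r)² + (-1·δw/w)² + (-1·δd/d)² + (2·δa/a)² + (1·δb/b)²
  r term: (2×0.0648)² = 0.0168
  w term: (-1×0.0616)² = 0.00379
  d term: (-1×0.104)² = 0.0109
  a term: (2×0.0960)² = 0.0369
  b term: (1×0.0940)² = 0.00883
Total = 0.0771. Share from d = 0.0109/0.0771 = 0.141.

14.1%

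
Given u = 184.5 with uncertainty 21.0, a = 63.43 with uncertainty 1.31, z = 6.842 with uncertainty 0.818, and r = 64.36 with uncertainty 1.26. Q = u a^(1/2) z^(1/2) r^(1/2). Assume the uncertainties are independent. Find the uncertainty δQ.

Since Q is a product/quotient, work with relative uncertainties:
  (1·δu/u)² = (1×0.114)² = 0.0130;  (½·δa/a)² = (0.5×0.0207)² = 0.000107;  (½·δz/z)² = (0.5×0.120)² = 0.00357;  (½·δr/r)² = (0.5×0.0196)² = 9.58e-05
δQ/Q = √(0.0167) = 0.129
Q = 30830, so δQ = 0.129 × 30830 = 3990.

3990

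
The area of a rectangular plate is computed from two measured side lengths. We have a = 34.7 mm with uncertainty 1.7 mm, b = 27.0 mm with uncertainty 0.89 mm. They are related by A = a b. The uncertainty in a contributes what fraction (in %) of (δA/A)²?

(δA/A)² = (1·δa/a)² + (1·δb/b)²
  a term: (1×0.0490)² = 0.00240
  b term: (1×0.0330)² = 0.00109
Total = 0.00349. Share from a = 0.00240/0.00349 = 0.688.

68.8%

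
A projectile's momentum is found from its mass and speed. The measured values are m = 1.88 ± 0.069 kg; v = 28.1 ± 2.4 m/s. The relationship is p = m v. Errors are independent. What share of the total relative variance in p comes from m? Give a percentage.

(δp/p)² = (1·δm/m)² + (1·δv/v)²
  m term: (1×0.0367)² = 0.00135
  v term: (1×0.0854)² = 0.00729
Total = 0.00864. Share from m = 0.00135/0.00864 = 0.156.

15.6%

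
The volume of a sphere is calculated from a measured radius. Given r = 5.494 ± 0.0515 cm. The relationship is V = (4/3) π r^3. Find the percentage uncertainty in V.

2.81%

Since V is a product/quotient, work with relative uncertainties:
  (3·δr/r)² = (3×0.00937)² = 0.000791
δV/V = √(0.000791) = 0.0281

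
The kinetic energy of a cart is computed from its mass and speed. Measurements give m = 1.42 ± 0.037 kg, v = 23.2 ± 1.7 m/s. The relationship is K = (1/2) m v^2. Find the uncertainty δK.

56.9 J

Each factor contributes (exponent × relative error)² to (δK/K)²:
  (1·δm/m)² = (1×0.0261)² = 0.000679;  (2·δv/v)² = (2×0.0733)² = 0.0215
δK/K = √(0.0222) = 0.149
K = 382 J, so δK = 0.149 × 382 = 56.9 J.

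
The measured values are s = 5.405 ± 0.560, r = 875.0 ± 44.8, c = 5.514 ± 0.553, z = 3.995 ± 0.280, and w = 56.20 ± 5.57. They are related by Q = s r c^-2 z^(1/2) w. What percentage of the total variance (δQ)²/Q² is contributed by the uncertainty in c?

(δQ/Q)² = (1·δs/s)² + (1·δr/r)² + (-2·δc/c)² + (½·δz/z)² + (1·δw/w)²
  s term: (1×0.104)² = 0.0107
  r term: (1×0.0512)² = 0.00262
  c term: (-2×0.100)² = 0.0402
  z term: (0.5×0.0701)² = 0.00123
  w term: (1×0.0991)² = 0.00982
Total = 0.0646. Share from c = 0.0402/0.0646 = 0.622.

62.2%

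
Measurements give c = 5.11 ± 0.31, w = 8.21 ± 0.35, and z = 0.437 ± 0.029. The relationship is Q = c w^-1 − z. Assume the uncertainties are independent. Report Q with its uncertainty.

Let p = c·w^-1 = 0.622. δp/p = √((1·δc/c)² + (-1·δw/w)²) = √(0.00368 + 0.00182) = 0.0741, so δp = 0.0461.
Q = p − z: δQ = √(δp² + δz²) = √(0.00213 + 0.000841) = 0.0545
Q = 0.185.

0.185 ± 0.0545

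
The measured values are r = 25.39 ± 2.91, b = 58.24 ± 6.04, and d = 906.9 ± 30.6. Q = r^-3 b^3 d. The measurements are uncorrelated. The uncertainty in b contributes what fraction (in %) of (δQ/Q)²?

44.8%

(δQ/Q)² = (-3·δr/r)² + (3·δb/b)² + (1·δd/d)²
  r term: (-3×0.115)² = 0.118
  b term: (3×0.104)² = 0.0968
  d term: (1×0.0337)² = 0.00114
Total = 0.216. Share from b = 0.0968/0.216 = 0.448.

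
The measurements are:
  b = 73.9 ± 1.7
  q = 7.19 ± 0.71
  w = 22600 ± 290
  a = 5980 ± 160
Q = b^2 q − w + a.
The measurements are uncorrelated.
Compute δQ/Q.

0.189

Let p = b^2·q = 39300. δp/p = √((2·δb/b)² + (1·δq/q)²) = √(0.00212 + 0.00975) = 0.109, so δp = 4280.
Q = p − w + a: δQ = √(δp² + δw² + δa²) = √(1.83e+07 + 84100 + 25600) = 4290
Q = 22600, so δQ/Q = 4290/22600 = 0.189.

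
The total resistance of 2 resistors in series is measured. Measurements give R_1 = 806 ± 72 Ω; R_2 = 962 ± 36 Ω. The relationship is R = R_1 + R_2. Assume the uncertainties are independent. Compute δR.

80.5 Ω

Absolute uncertainties add in quadrature for a linear combination:
  (δR_1)² = 5180;  (δR_2)² = 1300
δR = √(6480) = 80.5 Ω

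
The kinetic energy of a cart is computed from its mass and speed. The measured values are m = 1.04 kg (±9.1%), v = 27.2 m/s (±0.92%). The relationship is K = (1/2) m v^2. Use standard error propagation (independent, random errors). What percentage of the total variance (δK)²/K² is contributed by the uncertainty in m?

96.1%

(δK/K)² = (1·δm/m)² + (2·δv/v)²
  m term: (1×0.0910)² = 0.00828
  v term: (2×0.00920)² = 0.000339
Total = 0.00862. Share from m = 0.00828/0.00862 = 0.961.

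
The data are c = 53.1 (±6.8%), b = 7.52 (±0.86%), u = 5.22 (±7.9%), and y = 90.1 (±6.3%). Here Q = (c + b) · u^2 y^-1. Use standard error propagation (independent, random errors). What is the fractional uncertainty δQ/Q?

0.180

Let w = c + b = 60.6. δw = √(δc² + δb²) = √(13.0 + 0.00418) = 3.61, so δw/w = 0.0596.
Q is then a monomial in w, u, y:
δQ/Q = √((δw/w)² + (2·δu/u)² + (-1·δy/y)²) = √(0.00355 + 0.0250 + 0.00397) = 0.180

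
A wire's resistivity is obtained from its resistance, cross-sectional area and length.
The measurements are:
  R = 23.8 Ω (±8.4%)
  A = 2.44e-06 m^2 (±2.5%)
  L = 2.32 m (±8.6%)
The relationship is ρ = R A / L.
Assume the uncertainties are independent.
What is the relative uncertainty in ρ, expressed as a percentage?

12.3%

Since ρ is a product/quotient, work with relative uncertainties:
  (1·δR/R)² = (1×0.0840)² = 0.00706;  (1·δA/A)² = (1×0.0250)² = 0.000625;  (-1·δL/L)² = (-1×0.0860)² = 0.00740
δρ/ρ = √(0.0151) = 0.123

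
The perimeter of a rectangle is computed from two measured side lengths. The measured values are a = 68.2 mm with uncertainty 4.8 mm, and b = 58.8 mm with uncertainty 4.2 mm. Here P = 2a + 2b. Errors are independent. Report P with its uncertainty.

P is a linear combination, so absolute uncertainties add in quadrature:
  (2·δa)² = 92.2;  (2·δb)² = 70.6
δP = √(163) = 12.8 mm
P = 254 mm.

254 ± 12.8 mm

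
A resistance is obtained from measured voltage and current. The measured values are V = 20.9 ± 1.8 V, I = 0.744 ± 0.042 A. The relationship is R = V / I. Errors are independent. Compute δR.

2.89 Ω

Relative error in a monomial: (δR/R)² = Σ (nᵢ · δxᵢ/xᵢ)².
  (1·δV/V)² = (1×0.0861)² = 0.00742;  (-1·δI/I)² = (-1×0.0565)² = 0.00319
δR/R = √(0.0106) = 0.103
R = 28.1 Ω, so δR = 0.103 × 28.1 = 2.89 Ω.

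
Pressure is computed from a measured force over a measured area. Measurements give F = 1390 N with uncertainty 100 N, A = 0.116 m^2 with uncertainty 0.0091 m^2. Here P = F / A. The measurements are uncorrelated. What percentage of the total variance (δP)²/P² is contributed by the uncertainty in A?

(δP/P)² = (1·δF/F)² + (-1·δA/A)²
  F term: (1×0.0719)² = 0.00518
  A term: (-1×0.0784)² = 0.00615
Total = 0.0113. Share from A = 0.00615/0.0113 = 0.543.

54.3%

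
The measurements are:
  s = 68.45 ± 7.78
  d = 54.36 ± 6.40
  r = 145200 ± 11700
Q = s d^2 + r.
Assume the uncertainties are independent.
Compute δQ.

54200

Let p = s·d^2 = 202300. δp/p = √((1·δs/s)² + (2·δd/d)²) = √(0.0129 + 0.0554) = 0.261, so δp = 52900.
Q = p + r: δQ = √(δp² + δr²) = √(2.8e+09 + 1.37e+08) = 54200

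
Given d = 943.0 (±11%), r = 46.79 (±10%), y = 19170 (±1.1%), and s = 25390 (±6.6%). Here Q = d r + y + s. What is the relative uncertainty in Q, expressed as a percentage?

7.64%

Let p = d·r = 44120. δp/p = √((1·δd/d)² + (1·δr/r)²) = √(0.0121 + 0.0100) = 0.149, so δp = 6560.
Q = p + y + s: δQ = √(δp² + δy² + δs²) = √(4.3e+07 + 44500 + 2.81e+06) = 6770
Q = 88680, so δQ/Q = 6770/88680 = 0.0764.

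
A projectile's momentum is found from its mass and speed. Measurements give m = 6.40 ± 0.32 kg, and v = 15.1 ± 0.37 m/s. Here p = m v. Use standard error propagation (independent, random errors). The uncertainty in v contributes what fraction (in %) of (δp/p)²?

(δp/p)² = (1·δm/m)² + (1·δv/v)²
  m term: (1×0.0500)² = 0.00250
  v term: (1×0.0245)² = 0.000600
Total = 0.00310. Share from v = 0.000600/0.00310 = 0.194.

19.4%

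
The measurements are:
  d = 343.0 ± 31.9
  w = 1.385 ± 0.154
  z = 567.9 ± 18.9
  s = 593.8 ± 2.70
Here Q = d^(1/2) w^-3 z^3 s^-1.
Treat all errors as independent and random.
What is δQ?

Products/powers → add relative errors in quadrature, weighted by exponent:
  (½·δd/d)² = (0.5×0.0930)² = 0.00216;  (-3·δw/w)² = (-3×0.111)² = 0.111;  (3·δz/z)² = (3×0.0333)² = 0.00997;  (-1·δs/s)² = (-1×0.00455)² = 2.07e-05
δQ/Q = √(0.123) = 0.351
Q = 2.15e+06, so δQ = 0.351 × 2.15e+06 = 7.55e+05.

7.55e+05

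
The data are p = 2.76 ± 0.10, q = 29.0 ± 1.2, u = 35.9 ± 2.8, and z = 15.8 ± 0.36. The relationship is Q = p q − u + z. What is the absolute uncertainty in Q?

Let w = p·q = 80.0. δw/w = √((1·δp/p)² + (1·δq/q)²) = √(0.00131 + 0.00171) = 0.0550, so δw = 4.40.
Q = w − u + z: δQ = √(δw² + δu² + δz²) = √(19.4 + 7.84 + 0.130) = 5.23

5.23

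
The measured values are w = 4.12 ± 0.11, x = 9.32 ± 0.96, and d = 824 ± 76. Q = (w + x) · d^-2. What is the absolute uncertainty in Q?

Let u = w + x = 13.4. δu = √(δw² + δx²) = √(0.0121 + 0.922) = 0.966, so δu/u = 0.0719.
Q is then a monomial in u, d:
δQ/Q = √((δu/u)² + (-2·δd/d)²) = √(0.00517 + 0.0340) = 0.198
Q = 1.98e-05, so δQ = 0.198 × 1.98e-05 = 3.92e-06.

3.92e-06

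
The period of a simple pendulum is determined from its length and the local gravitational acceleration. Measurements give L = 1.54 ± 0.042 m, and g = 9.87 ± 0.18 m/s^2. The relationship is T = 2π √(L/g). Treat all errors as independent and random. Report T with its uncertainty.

Each factor contributes (exponent × relative error)² to (δT/T)²:
  (½·δL/L)² = (0.5×0.0273)² = 0.000186;  (−½·δg/g)² = (-0.5×0.0182)² = 8.31e-05
δT/T = √(0.000269) = 0.0164
T = 2.48 s, so δT = 0.0164 × 2.48 = 0.0407 s.

2.48 ± 0.0407 s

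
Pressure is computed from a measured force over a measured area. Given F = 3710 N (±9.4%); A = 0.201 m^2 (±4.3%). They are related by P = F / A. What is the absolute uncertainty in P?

1910 Pa

P is a product of powers, so relative uncertainties combine in quadrature:
  (1·δF/F)² = (1×0.0940)² = 0.00884;  (-1·δA/A)² = (-1×0.0430)² = 0.00185
δP/P = √(0.0107) = 0.103
P = 18500 Pa, so δP = 0.103 × 18500 = 1910 Pa.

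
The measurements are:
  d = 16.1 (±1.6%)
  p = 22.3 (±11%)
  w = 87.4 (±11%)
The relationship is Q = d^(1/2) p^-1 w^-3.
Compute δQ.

Products/powers → add relative errors in quadrature, weighted by exponent:
  (½·δd/d)² = (0.5×0.0160)² = 6.4e-05;  (-1·δp/p)² = (-1×0.110)² = 0.0121;  (-3·δw/w)² = (-3×0.110)² = 0.109
δQ/Q = √(0.121) = 0.348
Q = 2.7e-07, so δQ = 0.348 × 2.7e-07 = 9.38e-08.

9.38e-08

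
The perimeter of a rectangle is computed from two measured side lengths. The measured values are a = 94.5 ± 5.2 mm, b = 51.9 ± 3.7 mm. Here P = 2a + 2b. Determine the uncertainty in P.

12.8 mm

Each term contributes (cᵢ δxᵢ)² to (δP)²:
  (2·δa)² = 108;  (2·δb)² = 54.8
δP = √(163) = 12.8 mm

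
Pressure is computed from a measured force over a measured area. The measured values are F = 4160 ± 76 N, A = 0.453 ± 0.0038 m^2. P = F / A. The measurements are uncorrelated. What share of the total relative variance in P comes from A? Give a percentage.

(δP/P)² = (1·δF/F)² + (-1·δA/A)²
  F term: (1×0.0183)² = 0.000334
  A term: (-1×0.00839)² = 7.04e-05
Total = 0.000404. Share from A = 7.04e-05/0.000404 = 0.174.

17.4%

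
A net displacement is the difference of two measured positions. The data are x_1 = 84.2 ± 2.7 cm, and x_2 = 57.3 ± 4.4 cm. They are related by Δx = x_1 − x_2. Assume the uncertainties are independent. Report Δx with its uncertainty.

Δx is a linear combination, so absolute uncertainties add in quadrature:
  (δx_1)² = 7.29;  (δx_2)² = 19.4
δΔx = √(26.7) = 5.16 cm
Δx = 26.9 cm.

26.9 ± 5.16 cm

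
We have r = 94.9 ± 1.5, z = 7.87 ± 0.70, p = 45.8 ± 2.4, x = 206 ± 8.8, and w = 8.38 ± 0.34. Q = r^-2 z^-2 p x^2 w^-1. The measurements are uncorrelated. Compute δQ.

0.0875

Since Q is a product/quotient, work with relative uncertainties:
  (-2·δr/r)² = (-2×0.0158)² = 0.000999;  (-2·δz/z)² = (-2×0.0889)² = 0.0316;  (1·δp/p)² = (1×0.0524)² = 0.00275;  (2·δx/x)² = (2×0.0427)² = 0.00730;  (-1·δw/w)² = (-1×0.0406)² = 0.00165
δQ/Q = √(0.0443) = 0.211
Q = 0.416, so δQ = 0.211 × 0.416 = 0.0875.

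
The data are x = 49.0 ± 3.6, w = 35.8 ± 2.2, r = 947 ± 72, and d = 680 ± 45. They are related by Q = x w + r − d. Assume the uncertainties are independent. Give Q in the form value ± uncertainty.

2020 ± 188

Let p = x·w = 1750. δp/p = √((1·δx/x)² + (1·δw/w)²) = √(0.00540 + 0.00378) = 0.0958, so δp = 168.
Q = p + r − d: δQ = √(δp² + δr² + δd²) = √(28200 + 5180 + 2020) = 188
Q = 2020.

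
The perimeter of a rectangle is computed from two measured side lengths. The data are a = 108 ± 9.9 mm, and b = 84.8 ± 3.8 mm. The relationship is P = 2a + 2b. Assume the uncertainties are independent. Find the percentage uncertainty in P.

Sums and differences: (δP)² = Σ (cᵢ δxᵢ)².
  (2·δa)² = 392;  (2·δb)² = 57.8
δP = √(450) = 21.2 mm
P = 386 mm, so δP/P = 21.2/386 = 0.0550.

5.50%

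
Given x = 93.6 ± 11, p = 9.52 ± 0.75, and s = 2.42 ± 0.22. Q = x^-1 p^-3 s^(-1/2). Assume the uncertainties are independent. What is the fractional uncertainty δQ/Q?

Each factor contributes (exponent × relative error)² to (δQ/Q)²:
  (-1·δx/x)² = (-1×0.118)² = 0.0138;  (-3·δp/p)² = (-3×0.0788)² = 0.0559;  (−½·δs/s)² = (-0.5×0.0909)² = 0.00207
δQ/Q = √(0.0717) = 0.268

0.268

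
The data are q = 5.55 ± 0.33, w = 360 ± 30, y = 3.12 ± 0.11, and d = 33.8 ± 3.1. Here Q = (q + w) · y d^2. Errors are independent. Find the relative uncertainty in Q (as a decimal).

Let u = q + w = 366. δu = √(δq² + δw²) = √(0.109 + 900) = 30.0, so δu/u = 0.0821.
Q is then a monomial in u, y, d:
δQ/Q = √((δu/u)² + (1·δy/y)² + (2·δd/d)²) = √(0.00674 + 0.00124 + 0.0336) = 0.204

0.204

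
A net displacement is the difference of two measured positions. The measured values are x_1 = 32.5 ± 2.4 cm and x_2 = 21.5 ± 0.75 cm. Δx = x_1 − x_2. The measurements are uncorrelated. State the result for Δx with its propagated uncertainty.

Sums and differences: (δΔx)² = Σ (cᵢ δxᵢ)².
  (δx_1)² = 5.76;  (δx_2)² = 0.562
δΔx = √(6.32) = 2.51 cm
Δx = 11.0 cm.

11.0 ± 2.51 cm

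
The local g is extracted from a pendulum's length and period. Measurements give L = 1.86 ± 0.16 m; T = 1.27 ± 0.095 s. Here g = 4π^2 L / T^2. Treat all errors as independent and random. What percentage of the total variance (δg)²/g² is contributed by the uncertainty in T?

(δg/g)² = (1·δL/L)² + (-2·δT/T)²
  L term: (1×0.0860)² = 0.00740
  T term: (-2×0.0748)² = 0.0224
Total = 0.0298. Share from T = 0.0224/0.0298 = 0.752.

75.2%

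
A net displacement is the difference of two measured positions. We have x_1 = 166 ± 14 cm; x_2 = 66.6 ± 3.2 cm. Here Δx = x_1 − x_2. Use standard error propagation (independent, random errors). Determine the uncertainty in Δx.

For a sum/difference, combine absolute errors in quadrature:
  (δx_1)² = 196;  (δx_2)² = 10.2
δΔx = √(206) = 14.4 cm

14.4 cm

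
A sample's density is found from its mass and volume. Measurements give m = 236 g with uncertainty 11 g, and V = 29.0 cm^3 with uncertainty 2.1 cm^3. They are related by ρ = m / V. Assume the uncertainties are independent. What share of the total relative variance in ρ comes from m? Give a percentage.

29.3%

(δρ/ρ)² = (1·δm/m)² + (-1·δV/V)²
  m term: (1×0.0466)² = 0.00217
  V term: (-1×0.0724)² = 0.00524
Total = 0.00742. Share from m = 0.00217/0.00742 = 0.293.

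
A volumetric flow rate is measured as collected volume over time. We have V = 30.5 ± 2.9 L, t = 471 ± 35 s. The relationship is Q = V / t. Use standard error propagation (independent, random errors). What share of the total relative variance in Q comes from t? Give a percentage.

37.9%

(δQ/Q)² = (1·δV/V)² + (-1·δt/t)²
  V term: (1×0.0951)² = 0.00904
  t term: (-1×0.0743)² = 0.00552
Total = 0.0146. Share from t = 0.00552/0.0146 = 0.379.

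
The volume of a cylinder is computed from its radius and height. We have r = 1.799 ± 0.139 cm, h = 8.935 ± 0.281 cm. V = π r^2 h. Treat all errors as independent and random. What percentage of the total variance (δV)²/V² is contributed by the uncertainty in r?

(δV/V)² = (2·δr/r)² + (1·δh/h)²
  r term: (2×0.0773)² = 0.0239
  h term: (1×0.0314)² = 0.000989
Total = 0.0249. Share from r = 0.0239/0.0249 = 0.960.

96.0%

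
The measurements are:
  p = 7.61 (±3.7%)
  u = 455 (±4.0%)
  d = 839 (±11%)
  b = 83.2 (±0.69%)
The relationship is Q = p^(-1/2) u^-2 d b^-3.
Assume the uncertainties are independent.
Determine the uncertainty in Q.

Since Q is a product/quotient, work with relative uncertainties:
  (−½·δp/p)² = (-0.5×0.0370)² = 0.000342;  (-2·δu/u)² = (-2×0.0400)² = 0.00640;  (1·δd/d)² = (1×0.110)² = 0.0121;  (-3·δb/b)² = (-3×0.00690)² = 0.000428
δQ/Q = √(0.0193) = 0.139
Q = 2.55e-09, so δQ = 0.139 × 2.55e-09 = 3.54e-10.

3.54e-10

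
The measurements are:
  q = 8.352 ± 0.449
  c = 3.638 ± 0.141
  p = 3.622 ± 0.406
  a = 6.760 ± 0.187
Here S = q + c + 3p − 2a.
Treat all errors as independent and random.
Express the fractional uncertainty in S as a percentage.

Sums and differences: (δS)² = Σ (cᵢ δxᵢ)².
  (δq)² = 0.202;  (δc)² = 0.0199;  (3·δp)² = 1.48;  (2·δa)² = 0.140
δS = √(1.84) = 1.36
S = 9.336, so δS/S = 1.36/9.336 = 0.145.

14.5%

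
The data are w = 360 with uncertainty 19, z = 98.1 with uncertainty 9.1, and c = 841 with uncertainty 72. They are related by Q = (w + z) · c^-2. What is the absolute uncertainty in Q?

0.000115

Let u = w + z = 458. δu = √(δw² + δz²) = √(361 + 82.8) = 21.1, so δu/u = 0.0460.
Q is then a monomial in u, c:
δQ/Q = √((δu/u)² + (-2·δc/c)²) = √(0.00211 + 0.0293) = 0.177
Q = 0.000648, so δQ = 0.177 × 0.000648 = 0.000115.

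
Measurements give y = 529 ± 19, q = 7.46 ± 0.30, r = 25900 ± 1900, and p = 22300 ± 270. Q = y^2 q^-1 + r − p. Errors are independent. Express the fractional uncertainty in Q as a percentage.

Let w = y^2·q^-1 = 37500. δw/w = √((2·δy/y)² + (-1·δq/q)²) = √(0.00516 + 0.00162) = 0.0823, so δw = 3090.
Q = w + r − p: δQ = √(δw² + δr² + δp²) = √(9.54e+06 + 3.61e+06 + 72900) = 3640
Q = 41100, so δQ/Q = 3640/41100 = 0.0884.

8.84%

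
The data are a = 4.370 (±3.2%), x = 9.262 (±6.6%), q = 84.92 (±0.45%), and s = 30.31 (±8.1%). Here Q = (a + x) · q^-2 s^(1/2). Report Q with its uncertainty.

Let u = a + x = 13.63. δu = √(δa² + δx²) = √(0.0196 + 0.374) = 0.627, so δu/u = 0.0460.
Q is then a monomial in u, q, s:
δQ/Q = √((δu/u)² + (-2·δq/q)² + (½·δs/s)²) = √(0.00212 + 8.1e-05 + 0.00164) = 0.0619
Q = 0.01041, so δQ = 0.0619 × 0.01041 = 0.000645.

0.01041 ± 0.000645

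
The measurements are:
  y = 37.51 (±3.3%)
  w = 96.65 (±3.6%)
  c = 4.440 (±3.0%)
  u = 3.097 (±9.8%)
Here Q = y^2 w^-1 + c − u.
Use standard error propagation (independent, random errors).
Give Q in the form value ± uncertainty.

15.90 ± 1.14

Let p = y^2·w^-1 = 14.56. δp/p = √((2·δy/y)² + (-1·δw/w)²) = √(0.00436 + 0.00130) = 0.0752, so δp = 1.09.
Q = p + c − u: δQ = √(δp² + δc² + δu²) = √(1.20 + 0.0177 + 0.0921) = 1.14
Q = 15.90.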